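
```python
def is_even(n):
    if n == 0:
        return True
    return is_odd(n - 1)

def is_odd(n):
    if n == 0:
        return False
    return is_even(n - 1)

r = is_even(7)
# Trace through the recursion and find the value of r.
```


is_even(7)
= is_odd(6)
= is_even(5)
= is_odd(4)
= is_even(3)
= is_odd(2)
= is_even(1)
= is_odd(0)
n == 0: return False
= False


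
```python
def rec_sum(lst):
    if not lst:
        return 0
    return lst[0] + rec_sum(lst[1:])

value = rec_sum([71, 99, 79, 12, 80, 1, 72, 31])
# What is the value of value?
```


rec_sum([71, 99, 79, 12, 80, 1, 72, 31])
= 71 + rec_sum([99, 79, 12, 80, 1, 72, 31])
= 71 + 99 + rec_sum([79, 12, 80, 1, 72, 31])
= 71 + 99 + 79 + rec_sum([12, 80, 1, 72, 31])
= 71 + 99 + 79 + 12 + rec_sum([80, 1, 72, 31])
= 71 + 99 + 79 + 12 + 80 + rec_sum([1, 72, 31])
= 71 + 99 + 79 + 12 + 80 + 1 + rec_sum([72, 31])
= 71 + 99 + 79 + 12 + 80 + 1 + 72 + rec_sum([31])
= 71 + 99 + 79 + 12 + 80 + 1 + 72 + 31 + rec_sum([])
= 71 + 99 + 79 + 12 + 80 + 1 + 72 + 31 + 0
= 445


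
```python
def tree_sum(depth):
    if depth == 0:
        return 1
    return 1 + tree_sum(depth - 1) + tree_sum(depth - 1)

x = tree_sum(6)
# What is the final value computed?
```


tree_sum(6)
= 1 + tree_sum(5) + tree_sum(5)
= 1 + 2 * tree_sum(5)
tree_sum(k) = 2^(k+1) - 1
tree_sum(0) = 1
tree_sum(1) = 3
tree_sum(2) = 7
tree_sum(3) = 15
tree_sum(4) = 31
tree_sum(6) = 2^7 - 1 = 127


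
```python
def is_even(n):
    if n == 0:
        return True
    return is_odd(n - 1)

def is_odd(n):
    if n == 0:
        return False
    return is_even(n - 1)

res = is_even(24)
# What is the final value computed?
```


is_even(24)
= is_odd(23)
= is_even(22)
= is_odd(21)
= is_even(20)
= is_odd(19)
= is_even(18)
= is_odd(17)
= is_even(16)
= is_odd(15)
= is_even(14)
= is_odd(13)
= is_even(12)
= is_odd(11)
= is_even(10)
= is_odd(9)
= is_even(8)
= is_odd(7)
= is_even(6)
= is_odd(5)
= is_even(4)
= is_odd(3)
= is_even(2)
= is_odd(1)
= is_even(0)
n == 0: return True
= True


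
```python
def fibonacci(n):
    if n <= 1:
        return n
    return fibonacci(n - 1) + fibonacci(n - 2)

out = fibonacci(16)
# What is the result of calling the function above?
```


fibonacci(16)
= fibonacci(15) + fibonacci(14)
= (fibonacci(14) + fibonacci(13)) + fibonacci(14)
Computing bottom-up: fibonacci(0)=0, fibonacci(1)=1, fibonacci(2)=1, fibonacci(3)=2, fibonacci(4)=3, fibonacci(5)=5, fibonacci(6)=8, fibonacci(7)=13, fibonacci(8)=21, fibonacci(9)=34, fibonacci(10)=55, fibonacci(11)=89, fibonacci(12)=144, fibonacci(13)=233, fibonacci(14)=377, fibonacci(15)=610, fibonacci(16)=987
= 987


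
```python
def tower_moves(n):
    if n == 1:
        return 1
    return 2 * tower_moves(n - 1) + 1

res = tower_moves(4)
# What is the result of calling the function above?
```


tower_moves(4)
= 2 * tower_moves(3) + 1
= 2 * (2 * tower_moves(2) + 1) + 1
= 2 * (2 * (2 * tower_moves(1) + 1) + 1) + 1
Now compute bottom-up:
tower_moves(1) = 1
tower_moves(2) = 2 * 1 + 1 = 3
tower_moves(3) = 2 * 3 + 1 = 7
tower_moves(4) = 2 * 7 + 1 = 15
= 15


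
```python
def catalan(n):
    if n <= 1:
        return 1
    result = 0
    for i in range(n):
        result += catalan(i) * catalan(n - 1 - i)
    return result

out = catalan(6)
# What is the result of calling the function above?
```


catalan(6)
= sum of catalan(i) * catalan(6-1-i) for i in 0..5
First compute sub-values bottom-up:
  catalan(0) = 1, catalan(1) = 1
  catalan(2) = 1*1 + 1*1 = 2
  catalan(3) = 1*2 + 1*1 + 2*1 = 5
  catalan(4) = 1*5 + 1*2 + 2*1 + 5*1 = 14
  catalan(5) = 1*14 + 1*5 + 2*2 + 5*1 + 14*1 = 42
Now catalan(6):
  catalan(0)*catalan(5) = 1*42 = 42
  catalan(1)*catalan(4) = 1*14 = 14
  catalan(2)*catalan(3) = 2*5 = 10
  catalan(3)*catalan(2) = 5*2 = 10
  catalan(4)*catalan(1) = 14*1 = 14
  catalan(5)*catalan(0) = 42*1 = 42
= 42 + 14 + 10 + 10 + 14 + 42
= 132


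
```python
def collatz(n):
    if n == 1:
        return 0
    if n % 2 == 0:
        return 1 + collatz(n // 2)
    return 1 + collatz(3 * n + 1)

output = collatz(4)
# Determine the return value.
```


collatz(4)
4 is even -> collatz(2)
2 is even -> collatz(1)
Reached 1 after 2 steps
= 2


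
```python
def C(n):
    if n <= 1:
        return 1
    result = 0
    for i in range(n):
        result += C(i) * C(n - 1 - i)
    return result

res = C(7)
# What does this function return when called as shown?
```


C(7)
= sum of C(i) * C(7-1-i) for i in 0..6
First compute sub-values bottom-up:
  C(0) = 1, C(1) = 1
  C(2) = 1*1 + 1*1 = 2
  C(3) = 1*2 + 1*1 + 2*1 = 5
  C(4) = 1*5 + 1*2 + 2*1 + 5*1 = 14
  C(5) = 1*14 + 1*5 + 2*2 + 5*1 + 14*1 = 42
  C(6) = 1*42 + 1*14 + 2*5 + 5*2 + 14*1 + 42*1 = 132
Now C(7):
  C(0)*C(6) = 1*132 = 132
  C(1)*C(5) = 1*42 = 42
  C(2)*C(4) = 2*14 = 28
  C(3)*C(3) = 5*5 = 25
  C(4)*C(2) = 14*2 = 28
  C(5)*C(1) = 42*1 = 42
  C(6)*C(0) = 132*1 = 132
= 132 + 42 + 28 + 25 + 28 + 42 + 132
= 429


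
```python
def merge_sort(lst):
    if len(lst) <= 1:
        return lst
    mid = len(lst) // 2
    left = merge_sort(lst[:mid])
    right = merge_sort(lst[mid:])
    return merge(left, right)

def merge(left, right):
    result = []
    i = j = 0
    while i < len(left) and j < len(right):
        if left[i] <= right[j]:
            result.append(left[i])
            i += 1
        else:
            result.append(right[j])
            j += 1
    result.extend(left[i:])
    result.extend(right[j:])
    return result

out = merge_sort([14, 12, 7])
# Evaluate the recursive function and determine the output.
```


merge_sort([14, 12, 7])
Split into [14] and [12, 7]
Left sorted: [14]
Right sorted: [7, 12]
Merge [14] and [7, 12]
= [7, 12, 14]


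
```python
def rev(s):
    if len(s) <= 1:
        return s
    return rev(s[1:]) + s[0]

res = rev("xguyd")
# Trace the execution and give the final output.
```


rev("xguyd")
= rev("guyd") + "x"
= rev("uyd") + "g" + "x"
= rev("yd") + "u" + "g" + "x"
= rev("d") + "y" + "u" + "g" + "x"
= "d" + "y" + "u" + "g" + "x"
= "dyugx"


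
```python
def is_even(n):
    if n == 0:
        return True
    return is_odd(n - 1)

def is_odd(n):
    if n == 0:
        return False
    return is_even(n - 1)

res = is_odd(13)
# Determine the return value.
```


is_odd(13)
= is_even(12)
= is_odd(11)
= is_even(10)
= is_odd(9)
= is_even(8)
= is_odd(7)
= is_even(6)
= is_odd(5)
= is_even(4)
= is_odd(3)
= is_even(2)
= is_odd(1)
= is_even(0)
n == 0: return True
= True


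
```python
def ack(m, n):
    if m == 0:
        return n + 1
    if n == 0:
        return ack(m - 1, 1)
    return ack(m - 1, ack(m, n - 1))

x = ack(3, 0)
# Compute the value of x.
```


ack(3, 0)
n == 0: return ack(2, 1)
= ack(2, 1) = 5
= 5


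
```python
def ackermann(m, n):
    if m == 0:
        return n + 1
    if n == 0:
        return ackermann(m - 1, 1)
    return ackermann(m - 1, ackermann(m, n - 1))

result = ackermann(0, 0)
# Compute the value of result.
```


ackermann(0, 0)
m == 0: return 0 + 1 = 1
= 1


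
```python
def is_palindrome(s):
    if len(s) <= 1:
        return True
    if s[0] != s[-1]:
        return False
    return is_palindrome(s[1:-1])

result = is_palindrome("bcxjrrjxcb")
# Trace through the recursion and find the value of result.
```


is_palindrome("bcxjrrjxcb")
"bcxjrrjxcb": s[0]='b' == s[-1]='b' -> is_palindrome("cxjrrjxc")
"cxjrrjxc": s[0]='c' == s[-1]='c' -> is_palindrome("xjrrjx")
"xjrrjx": s[0]='x' == s[-1]='x' -> is_palindrome("jrrj")
"jrrj": s[0]='j' == s[-1]='j' -> is_palindrome("rr")
"rr": s[0]='r' == s[-1]='r' -> is_palindrome("")
"": len <= 1 -> True
= True


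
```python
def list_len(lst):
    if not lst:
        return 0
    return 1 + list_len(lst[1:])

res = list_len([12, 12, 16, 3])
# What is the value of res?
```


list_len([12, 12, 16, 3])
= 1 + list_len([12, 16, 3])
= 1 + 1 + list_len([16, 3])
= 1 + 1 + 1 + list_len([3])
= 1 + 1 + 1 + 1 + list_len([])
= 1 + 1 + 1 + 1 + 0
= 4


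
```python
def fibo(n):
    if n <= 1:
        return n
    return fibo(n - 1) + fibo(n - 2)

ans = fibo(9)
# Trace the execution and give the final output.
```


fibo(9)
= fibo(8) + fibo(7)
= (fibo(7) + fibo(6)) + fibo(7)
Computing bottom-up: fibo(0)=0, fibo(1)=1, fibo(2)=1, fibo(3)=2, fibo(4)=3, fibo(5)=5, fibo(6)=8, fibo(7)=13, fibo(8)=21, fibo(9)=34
= 34


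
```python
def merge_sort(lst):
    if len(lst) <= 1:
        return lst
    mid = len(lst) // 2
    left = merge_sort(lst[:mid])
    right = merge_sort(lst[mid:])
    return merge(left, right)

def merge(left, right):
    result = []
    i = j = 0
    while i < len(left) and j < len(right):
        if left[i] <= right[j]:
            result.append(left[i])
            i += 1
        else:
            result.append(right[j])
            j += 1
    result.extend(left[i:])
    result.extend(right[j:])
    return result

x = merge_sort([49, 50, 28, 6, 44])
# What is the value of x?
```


merge_sort([49, 50, 28, 6, 44])
Split into [49, 50] and [28, 6, 44]
Left sorted: [49, 50]
Right sorted: [6, 28, 44]
Merge [49, 50] and [6, 28, 44]
= [6, 28, 44, 49, 50]


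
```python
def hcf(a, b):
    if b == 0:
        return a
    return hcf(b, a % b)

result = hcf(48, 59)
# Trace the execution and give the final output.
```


hcf(48, 59)
= hcf(59, 48 % 59) = hcf(59, 48)
= hcf(48, 59 % 48) = hcf(48, 11)
= hcf(11, 48 % 11) = hcf(11, 4)
= hcf(4, 11 % 4) = hcf(4, 3)
= hcf(3, 4 % 3) = hcf(3, 1)
= hcf(1, 3 % 1) = hcf(1, 0)
b == 0, return a = 1


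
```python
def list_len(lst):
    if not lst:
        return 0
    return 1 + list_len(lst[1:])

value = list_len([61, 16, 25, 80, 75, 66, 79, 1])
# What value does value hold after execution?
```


list_len([61, 16, 25, 80, 75, 66, 79, 1])
= 1 + list_len([16, 25, 80, 75, 66, 79, 1])
= 1 + 1 + list_len([25, 80, 75, 66, 79, 1])
= 1 + 1 + 1 + list_len([80, 75, 66, 79, 1])
= 1 + 1 + 1 + 1 + list_len([75, 66, 79, 1])
= 1 + 1 + 1 + 1 + 1 + list_len([66, 79, 1])
= 1 + 1 + 1 + 1 + 1 + 1 + list_len([79, 1])
= 1 + 1 + 1 + 1 + 1 + 1 + 1 + list_len([1])
= 1 + 1 + 1 + 1 + 1 + 1 + 1 + 1 + list_len([])
= 1 + 1 + 1 + 1 + 1 + 1 + 1 + 1 + 0
= 8


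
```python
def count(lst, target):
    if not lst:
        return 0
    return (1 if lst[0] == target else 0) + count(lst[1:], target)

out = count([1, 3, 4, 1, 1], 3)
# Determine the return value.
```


count([1, 3, 4, 1, 1], 3)
lst[0]=1 != 3: 0 + count([3, 4, 1, 1], 3)
lst[0]=3 == 3: 1 + count([4, 1, 1], 3)
lst[0]=4 != 3: 0 + count([1, 1], 3)
lst[0]=1 != 3: 0 + count([1], 3)
lst[0]=1 != 3: 0 + count([], 3)
= 1


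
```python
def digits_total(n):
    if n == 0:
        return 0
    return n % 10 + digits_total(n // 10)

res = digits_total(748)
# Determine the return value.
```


digits_total(748)
= 8 + digits_total(74)
= 8 + 4 + digits_total(7)
= 8 + 4 + 7 + digits_total(0)
= 8 + 4 + 7 + 0
= 19


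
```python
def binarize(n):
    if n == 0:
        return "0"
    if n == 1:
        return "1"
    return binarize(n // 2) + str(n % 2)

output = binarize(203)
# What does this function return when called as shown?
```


binarize(203)
= binarize(101) + "1"
= binarize(50) + "1" + "1"
= binarize(25) + "0" + "1" + "1"
= binarize(12) + "1" + "0" + "1" + "1"
= binarize(6) + "0" + "1" + "0" + "1" + "1"
= binarize(3) + "0" + "0" + "1" + "0" + "1" + "1"
= binarize(1) + "1" + "0" + "0" + "1" + "0" + "1" + "1"
= "1" + "1" + "0" + "0" + "1" + "0" + "1" + "1"
= "11001011"


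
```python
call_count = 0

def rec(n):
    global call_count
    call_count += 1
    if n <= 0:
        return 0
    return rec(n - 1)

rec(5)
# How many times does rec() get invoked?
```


rec(5) calls rec(4) calls ... calls rec(0)
Total calls: 5 + 1 (for base case) = 6


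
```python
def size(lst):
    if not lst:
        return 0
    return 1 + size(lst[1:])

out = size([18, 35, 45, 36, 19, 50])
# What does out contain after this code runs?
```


size([18, 35, 45, 36, 19, 50])
= 1 + size([35, 45, 36, 19, 50])
= 1 + 1 + size([45, 36, 19, 50])
= 1 + 1 + 1 + size([36, 19, 50])
= 1 + 1 + 1 + 1 + size([19, 50])
= 1 + 1 + 1 + 1 + 1 + size([50])
= 1 + 1 + 1 + 1 + 1 + 1 + size([])
= 1 + 1 + 1 + 1 + 1 + 1 + 0
= 6


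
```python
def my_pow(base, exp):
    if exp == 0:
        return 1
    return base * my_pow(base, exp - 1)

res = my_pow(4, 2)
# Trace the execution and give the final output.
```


my_pow(4, 2)
= 4 * my_pow(4, 1)
= 4 * 4 * my_pow(4, 0)
= 4 * 4 * 1
= 16


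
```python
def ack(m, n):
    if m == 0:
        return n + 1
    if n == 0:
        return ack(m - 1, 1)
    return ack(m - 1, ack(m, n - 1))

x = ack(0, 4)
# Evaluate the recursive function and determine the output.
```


ack(0, 4)
m == 0: return 4 + 1 = 5
= 5


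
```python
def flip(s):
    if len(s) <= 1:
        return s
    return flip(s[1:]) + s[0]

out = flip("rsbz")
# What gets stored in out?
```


flip("rsbz")
= flip("sbz") + "r"
= flip("bz") + "s" + "r"
= flip("z") + "b" + "s" + "r"
= "z" + "b" + "s" + "r"
= "zbsr"


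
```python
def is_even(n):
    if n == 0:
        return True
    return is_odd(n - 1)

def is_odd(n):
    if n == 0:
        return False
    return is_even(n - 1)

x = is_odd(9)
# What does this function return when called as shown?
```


is_odd(9)
= is_even(8)
= is_odd(7)
= is_even(6)
= is_odd(5)
= is_even(4)
= is_odd(3)
= is_even(2)
= is_odd(1)
= is_even(0)
n == 0: return True
= True


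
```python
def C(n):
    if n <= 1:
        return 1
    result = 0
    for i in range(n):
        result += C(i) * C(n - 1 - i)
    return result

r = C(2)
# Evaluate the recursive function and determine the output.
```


C(2)
= sum of C(i) * C(2-1-i) for i in 0..1
  C(0)*C(1) = 1*1 = 1
  C(1)*C(0) = 1*1 = 1
= 1 + 1
= 2


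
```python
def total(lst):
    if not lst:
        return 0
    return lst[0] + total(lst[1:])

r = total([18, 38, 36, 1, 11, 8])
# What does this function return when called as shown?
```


total([18, 38, 36, 1, 11, 8])
= 18 + total([38, 36, 1, 11, 8])
= 18 + 38 + total([36, 1, 11, 8])
= 18 + 38 + 36 + total([1, 11, 8])
= 18 + 38 + 36 + 1 + total([11, 8])
= 18 + 38 + 36 + 1 + 11 + total([8])
= 18 + 38 + 36 + 1 + 11 + 8 + total([])
= 18 + 38 + 36 + 1 + 11 + 8 + 0
= 112


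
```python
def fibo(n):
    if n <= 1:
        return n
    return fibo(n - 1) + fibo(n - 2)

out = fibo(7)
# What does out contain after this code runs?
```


fibo(7)
= fibo(6) + fibo(5)
= (fibo(5) + fibo(4)) + fibo(5)
Computing bottom-up: fibo(0)=0, fibo(1)=1, fibo(2)=1, fibo(3)=2, fibo(4)=3, fibo(5)=5, fibo(6)=8, fibo(7)=13
= 13


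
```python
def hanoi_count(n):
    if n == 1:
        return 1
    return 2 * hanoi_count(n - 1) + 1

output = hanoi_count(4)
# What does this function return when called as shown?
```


hanoi_count(4)
= 2 * hanoi_count(3) + 1
= 2 * (2 * hanoi_count(2) + 1) + 1
= 2 * (2 * (2 * hanoi_count(1) + 1) + 1) + 1
Now compute bottom-up:
hanoi_count(1) = 1
hanoi_count(2) = 2 * 1 + 1 = 3
hanoi_count(3) = 2 * 3 + 1 = 7
hanoi_count(4) = 2 * 7 + 1 = 15
= 15


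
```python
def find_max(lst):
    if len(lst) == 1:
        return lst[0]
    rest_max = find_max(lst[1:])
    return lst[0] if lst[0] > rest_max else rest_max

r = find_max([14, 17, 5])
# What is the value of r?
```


find_max([14, 17, 5])
= compare 14 with find_max([17, 5])
= compare 17 with find_max([5])
Base: find_max([5]) = 5
compare 17 with 5: max = 17
compare 14 with 17: max = 17
= 17


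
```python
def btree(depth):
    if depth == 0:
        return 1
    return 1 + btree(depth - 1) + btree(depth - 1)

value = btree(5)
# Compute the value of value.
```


btree(5)
= 1 + btree(4) + btree(4)
= 1 + 2 * btree(4)
btree(k) = 2^(k+1) - 1
btree(0) = 1
btree(1) = 3
btree(2) = 7
btree(3) = 15
btree(4) = 31
btree(5) = 2^6 - 1 = 63


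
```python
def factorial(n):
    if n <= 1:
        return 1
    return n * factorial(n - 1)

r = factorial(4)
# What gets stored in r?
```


factorial(4)
= 4 * factorial(3)
= 4 * 3 * factorial(2)
= 4 * 3 * 2 * factorial(1)
= 4 * 3 * 2 * 1
= 24


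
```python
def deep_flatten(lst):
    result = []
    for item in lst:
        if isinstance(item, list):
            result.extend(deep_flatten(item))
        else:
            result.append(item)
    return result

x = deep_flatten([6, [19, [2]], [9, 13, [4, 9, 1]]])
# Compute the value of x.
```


deep_flatten([6, [19, [2]], [9, 13, [4, 9, 1]]])
Processing each element:
  6 is not a list -> append 6
  [19, [2]] is a list -> deep_flatten recursively -> [19, 2]
  [9, 13, [4, 9, 1]] is a list -> deep_flatten recursively -> [9, 13, 4, 9, 1]
= [6, 19, 2, 9, 13, 4, 9, 1]


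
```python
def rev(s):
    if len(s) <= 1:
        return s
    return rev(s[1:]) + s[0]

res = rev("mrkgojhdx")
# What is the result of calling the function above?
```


rev("mrkgojhdx")
= rev("rkgojhdx") + "m"
= rev("kgojhdx") + "r" + "m"
= rev("gojhdx") + "k" + "r" + "m"
= rev("ojhdx") + "g" + "k" + "r" + "m"
= rev("jhdx") + "o" + "g" + "k" + "r" + "m"
= rev("hdx") + "j" + "o" + "g" + "k" + "r" + "m"
= rev("dx") + "h" + "j" + "o" + "g" + "k" + "r" + "m"
= rev("x") + "d" + "h" + "j" + "o" + "g" + "k" + "r" + "m"
= "x" + "d" + "h" + "j" + "o" + "g" + "k" + "r" + "m"
= "xdhjogkrm"


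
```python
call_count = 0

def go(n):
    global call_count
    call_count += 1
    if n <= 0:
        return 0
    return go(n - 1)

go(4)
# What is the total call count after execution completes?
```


go(4) calls go(3) calls ... calls go(0)
Total calls: 4 + 1 (for base case) = 5


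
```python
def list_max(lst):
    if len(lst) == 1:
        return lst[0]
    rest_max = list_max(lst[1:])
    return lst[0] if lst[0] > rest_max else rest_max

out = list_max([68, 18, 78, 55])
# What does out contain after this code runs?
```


list_max([68, 18, 78, 55])
= compare 68 with list_max([18, 78, 55])
= compare 18 with list_max([78, 55])
= compare 78 with list_max([55])
Base: list_max([55]) = 55
compare 78 with 55: max = 78
compare 18 with 78: max = 78
compare 68 with 78: max = 78
= 78


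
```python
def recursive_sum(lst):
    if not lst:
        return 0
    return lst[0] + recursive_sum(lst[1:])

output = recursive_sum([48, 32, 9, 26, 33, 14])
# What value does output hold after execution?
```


recursive_sum([48, 32, 9, 26, 33, 14])
= 48 + recursive_sum([32, 9, 26, 33, 14])
= 48 + 32 + recursive_sum([9, 26, 33, 14])
= 48 + 32 + 9 + recursive_sum([26, 33, 14])
= 48 + 32 + 9 + 26 + recursive_sum([33, 14])
= 48 + 32 + 9 + 26 + 33 + recursive_sum([14])
= 48 + 32 + 9 + 26 + 33 + 14 + recursive_sum([])
= 48 + 32 + 9 + 26 + 33 + 14 + 0
= 162


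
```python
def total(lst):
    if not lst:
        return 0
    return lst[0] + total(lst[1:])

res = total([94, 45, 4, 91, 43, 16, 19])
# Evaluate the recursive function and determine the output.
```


total([94, 45, 4, 91, 43, 16, 19])
= 94 + total([45, 4, 91, 43, 16, 19])
= 94 + 45 + total([4, 91, 43, 16, 19])
= 94 + 45 + 4 + total([91, 43, 16, 19])
= 94 + 45 + 4 + 91 + total([43, 16, 19])
= 94 + 45 + 4 + 91 + 43 + total([16, 19])
= 94 + 45 + 4 + 91 + 43 + 16 + total([19])
= 94 + 45 + 4 + 91 + 43 + 16 + 19 + total([])
= 94 + 45 + 4 + 91 + 43 + 16 + 19 + 0
= 312


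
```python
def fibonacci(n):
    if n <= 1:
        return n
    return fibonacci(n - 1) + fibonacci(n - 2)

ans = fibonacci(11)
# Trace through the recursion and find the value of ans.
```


fibonacci(11)
= fibonacci(10) + fibonacci(9)
= (fibonacci(9) + fibonacci(8)) + fibonacci(9)
Computing bottom-up: fibonacci(0)=0, fibonacci(1)=1, fibonacci(2)=1, fibonacci(3)=2, fibonacci(4)=3, fibonacci(5)=5, fibonacci(6)=8, fibonacci(7)=13, fibonacci(8)=21, fibonacci(9)=34, fibonacci(10)=55, fibonacci(11)=89
= 89


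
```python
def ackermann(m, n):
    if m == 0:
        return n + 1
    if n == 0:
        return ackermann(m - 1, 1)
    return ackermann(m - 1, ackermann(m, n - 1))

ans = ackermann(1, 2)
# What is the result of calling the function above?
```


ackermann(1, 2)
= ackermann(0, ackermann(1, 1))
First compute ackermann(1, 1) = 3
= ackermann(0, 3)
= 4


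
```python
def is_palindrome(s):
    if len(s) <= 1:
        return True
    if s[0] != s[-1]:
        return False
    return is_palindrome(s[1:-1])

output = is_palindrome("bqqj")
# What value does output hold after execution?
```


is_palindrome("bqqj")
"bqqj": s[0]='b' != s[-1]='j' -> False
= False


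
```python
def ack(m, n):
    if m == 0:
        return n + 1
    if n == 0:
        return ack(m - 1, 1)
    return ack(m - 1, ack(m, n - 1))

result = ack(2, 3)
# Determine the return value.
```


ack(2, 3)
= ack(1, ack(2, 2))
First compute ack(2, 2) = 7
= ack(1, 7)
= 9


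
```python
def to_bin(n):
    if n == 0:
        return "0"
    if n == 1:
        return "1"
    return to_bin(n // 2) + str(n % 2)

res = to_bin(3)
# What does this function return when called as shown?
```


to_bin(3)
= to_bin(1) + "1"
= "1" + "1"
= "11"


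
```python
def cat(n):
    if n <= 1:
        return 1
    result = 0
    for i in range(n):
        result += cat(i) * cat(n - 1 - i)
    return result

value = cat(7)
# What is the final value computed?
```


cat(7)
= sum of cat(i) * cat(7-1-i) for i in 0..6
First compute sub-values bottom-up:
  cat(0) = 1, cat(1) = 1
  cat(2) = 1*1 + 1*1 = 2
  cat(3) = 1*2 + 1*1 + 2*1 = 5
  cat(4) = 1*5 + 1*2 + 2*1 + 5*1 = 14
  cat(5) = 1*14 + 1*5 + 2*2 + 5*1 + 14*1 = 42
  cat(6) = 1*42 + 1*14 + 2*5 + 5*2 + 14*1 + 42*1 = 132
Now cat(7):
  cat(0)*cat(6) = 1*132 = 132
  cat(1)*cat(5) = 1*42 = 42
  cat(2)*cat(4) = 2*14 = 28
  cat(3)*cat(3) = 5*5 = 25
  cat(4)*cat(2) = 14*2 = 28
  cat(5)*cat(1) = 42*1 = 42
  cat(6)*cat(0) = 132*1 = 132
= 132 + 42 + 28 + 25 + 28 + 42 + 132
= 429


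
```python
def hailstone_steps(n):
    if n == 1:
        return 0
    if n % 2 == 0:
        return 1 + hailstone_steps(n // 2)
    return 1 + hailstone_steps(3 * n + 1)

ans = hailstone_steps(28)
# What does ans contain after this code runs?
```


hailstone_steps(28)
28 is even -> hailstone_steps(14)
14 is even -> hailstone_steps(7)
7 is odd -> 3*7+1 = 22 -> hailstone_steps(22)
22 is even -> hailstone_steps(11)
11 is odd -> 3*11+1 = 34 -> hailstone_steps(34)
34 is even -> hailstone_steps(17)
17 is odd -> 3*17+1 = 52 -> hailstone_steps(52)
52 is even -> hailstone_steps(26)
26 is even -> hailstone_steps(13)
13 is odd -> 3*13+1 = 40 -> hailstone_steps(40)
40 is even -> hailstone_steps(20)
20 is even -> hailstone_steps(10)
10 is even -> hailstone_steps(5)
5 is odd -> 3*5+1 = 16 -> hailstone_steps(16)
16 is even -> hailstone_steps(8)
8 is even -> hailstone_steps(4)
4 is even -> hailstone_steps(2)
2 is even -> hailstone_steps(1)
Reached 1 after 18 steps
= 18


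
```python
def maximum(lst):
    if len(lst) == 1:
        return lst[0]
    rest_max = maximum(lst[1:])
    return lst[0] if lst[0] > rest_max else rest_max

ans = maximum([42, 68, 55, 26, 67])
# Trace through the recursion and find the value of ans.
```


maximum([42, 68, 55, 26, 67])
= compare 42 with maximum([68, 55, 26, 67])
= compare 68 with maximum([55, 26, 67])
= compare 55 with maximum([26, 67])
= compare 26 with maximum([67])
Base: maximum([67]) = 67
compare 26 with 67: max = 67
compare 55 with 67: max = 67
compare 68 with 67: max = 68
compare 42 with 68: max = 68
= 68


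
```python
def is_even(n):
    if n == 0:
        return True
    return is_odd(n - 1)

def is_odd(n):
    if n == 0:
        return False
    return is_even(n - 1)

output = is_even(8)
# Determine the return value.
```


is_even(8)
= is_odd(7)
= is_even(6)
= is_odd(5)
= is_even(4)
= is_odd(3)
= is_even(2)
= is_odd(1)
= is_even(0)
n == 0: return True
= True


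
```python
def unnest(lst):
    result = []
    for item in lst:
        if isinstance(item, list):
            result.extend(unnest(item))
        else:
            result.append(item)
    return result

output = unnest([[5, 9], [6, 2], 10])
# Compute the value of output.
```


unnest([[5, 9], [6, 2], 10])
Processing each element:
  [5, 9] is a list -> unnest recursively -> [5, 9]
  [6, 2] is a list -> unnest recursively -> [6, 2]
  10 is not a list -> append 10
= [5, 9, 6, 2, 10]


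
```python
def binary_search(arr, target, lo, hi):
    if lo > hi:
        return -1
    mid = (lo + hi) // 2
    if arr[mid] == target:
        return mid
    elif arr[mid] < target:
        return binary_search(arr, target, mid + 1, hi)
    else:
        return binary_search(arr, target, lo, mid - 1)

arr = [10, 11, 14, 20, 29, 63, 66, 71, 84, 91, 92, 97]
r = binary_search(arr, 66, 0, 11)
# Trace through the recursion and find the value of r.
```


binary_search(arr, 66, 0, 11)
lo=0, hi=11, mid=5, arr[mid]=63
63 < 66, search right half
lo=6, hi=11, mid=8, arr[mid]=84
84 > 66, search left half
lo=6, hi=7, mid=6, arr[mid]=66
arr[6] == 66, found at index 6
= 6


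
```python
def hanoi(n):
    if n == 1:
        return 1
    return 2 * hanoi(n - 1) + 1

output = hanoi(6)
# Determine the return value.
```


hanoi(6)
= 2 * hanoi(5) + 1
= 2 * (2 * hanoi(4) + 1) + 1
= 2 * (2 * (2 * hanoi(3) + 1) + 1) + 1
= 2 * (2 * (2 * (2 * hanoi(2) + 1) + 1) + 1) + 1
= 2 * (2 * (2 * (2 * (2 * hanoi(1) + 1) + 1) + 1) + 1) + 1
Now compute bottom-up:
hanoi(1) = 1
hanoi(2) = 2 * 1 + 1 = 3
hanoi(3) = 2 * 3 + 1 = 7
hanoi(4) = 2 * 7 + 1 = 15
hanoi(5) = 2 * 15 + 1 = 31
hanoi(6) = 2 * 31 + 1 = 63
= 63


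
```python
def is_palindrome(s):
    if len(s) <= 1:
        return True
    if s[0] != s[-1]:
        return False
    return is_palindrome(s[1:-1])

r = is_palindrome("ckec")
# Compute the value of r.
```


is_palindrome("ckec")
"ckec": s[0]='c' == s[-1]='c' -> is_palindrome("ke")
"ke": s[0]='k' != s[-1]='e' -> False
= False


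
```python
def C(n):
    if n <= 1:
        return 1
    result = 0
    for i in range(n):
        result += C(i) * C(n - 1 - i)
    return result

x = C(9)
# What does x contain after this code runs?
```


C(9)
= sum of C(i) * C(9-1-i) for i in 0..8
First compute sub-values bottom-up:
  C(0) = 1, C(1) = 1
  C(2) = 1*1 + 1*1 = 2
  C(3) = 1*2 + 1*1 + 2*1 = 5
  C(4) = 1*5 + 1*2 + 2*1 + 5*1 = 14
  C(5) = 1*14 + 1*5 + 2*2 + 5*1 + 14*1 = 42
  C(6) = 1*42 + 1*14 + 2*5 + 5*2 + 14*1 + 42*1 = 132
  C(7) = 1*132 + 1*42 + 2*14 + 5*5 + 14*2 + 42*1 + 132*1 = 429
  C(8) = 1*429 + 1*132 + 2*42 + 5*14 + 14*5 + 42*2 + 132*1 + 429*1 = 1430
Now C(9):
  C(0)*C(8) = 1*1430 = 1430
  C(1)*C(7) = 1*429 = 429
  C(2)*C(6) = 2*132 = 264
  C(3)*C(5) = 5*42 = 210
  C(4)*C(4) = 14*14 = 196
  C(5)*C(3) = 42*5 = 210
  C(6)*C(2) = 132*2 = 264
  C(7)*C(1) = 429*1 = 429
  C(8)*C(0) = 1430*1 = 1430
= 1430 + 429 + 264 + 210 + 196 + 210 + 264 + 429 + 1430
= 4862


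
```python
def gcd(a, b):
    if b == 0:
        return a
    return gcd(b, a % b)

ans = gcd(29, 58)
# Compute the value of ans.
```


gcd(29, 58)
= gcd(58, 29 % 58) = gcd(58, 29)
= gcd(29, 58 % 29) = gcd(29, 0)
b == 0, return a = 29


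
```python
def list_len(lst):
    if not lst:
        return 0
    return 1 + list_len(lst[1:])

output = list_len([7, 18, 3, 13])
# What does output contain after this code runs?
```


list_len([7, 18, 3, 13])
= 1 + list_len([18, 3, 13])
= 1 + 1 + list_len([3, 13])
= 1 + 1 + 1 + list_len([13])
= 1 + 1 + 1 + 1 + list_len([])
= 1 + 1 + 1 + 1 + 0
= 4


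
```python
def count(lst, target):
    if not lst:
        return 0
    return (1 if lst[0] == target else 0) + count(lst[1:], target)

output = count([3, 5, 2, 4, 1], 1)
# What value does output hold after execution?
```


count([3, 5, 2, 4, 1], 1)
lst[0]=3 != 1: 0 + count([5, 2, 4, 1], 1)
lst[0]=5 != 1: 0 + count([2, 4, 1], 1)
lst[0]=2 != 1: 0 + count([4, 1], 1)
lst[0]=4 != 1: 0 + count([1], 1)
lst[0]=1 == 1: 1 + count([], 1)
= 1


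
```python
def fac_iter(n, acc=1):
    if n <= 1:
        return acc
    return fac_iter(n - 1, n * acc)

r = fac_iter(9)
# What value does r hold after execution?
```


fac_iter(9, 1)
= fac_iter(8, 9 * 1) = fac_iter(8, 9)
= fac_iter(7, 8 * 9) = fac_iter(7, 72)
= fac_iter(6, 7 * 72) = fac_iter(6, 504)
= fac_iter(5, 6 * 504) = fac_iter(5, 3024)
= fac_iter(4, 5 * 3024) = fac_iter(4, 15120)
= fac_iter(3, 4 * 15120) = fac_iter(3, 60480)
= fac_iter(2, 3 * 60480) = fac_iter(2, 181440)
= fac_iter(1, 2 * 181440) = fac_iter(1, 362880)
n <= 1, return acc = 362880


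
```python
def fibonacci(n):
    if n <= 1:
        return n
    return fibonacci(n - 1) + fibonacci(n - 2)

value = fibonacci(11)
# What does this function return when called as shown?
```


fibonacci(11)
= fibonacci(10) + fibonacci(9)
= (fibonacci(9) + fibonacci(8)) + fibonacci(9)
Computing bottom-up: fibonacci(0)=0, fibonacci(1)=1, fibonacci(2)=1, fibonacci(3)=2, fibonacci(4)=3, fibonacci(5)=5, fibonacci(6)=8, fibonacci(7)=13, fibonacci(8)=21, fibonacci(9)=34, fibonacci(10)=55, fibonacci(11)=89
= 89


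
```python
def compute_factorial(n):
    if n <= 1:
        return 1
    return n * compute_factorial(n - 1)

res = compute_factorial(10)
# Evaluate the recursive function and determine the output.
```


compute_factorial(10)
= 10 * compute_factorial(9)
= 10 * 9 * compute_factorial(8)
= 10 * 9 * 8 * compute_factorial(7)
= 10 * 9 * 8 * 7 * compute_factorial(6)
= 10 * 9 * 8 * 7 * 6 * compute_factorial(5)
= 10 * 9 * 8 * 7 * 6 * 5 * compute_factorial(4)
= 10 * 9 * 8 * 7 * 6 * 5 * 4 * compute_factorial(3)
= 10 * 9 * 8 * 7 * 6 * 5 * 4 * 3 * compute_factorial(2)
= 10 * 9 * 8 * 7 * 6 * 5 * 4 * 3 * 2 * compute_factorial(1)
= 10 * 9 * 8 * 7 * 6 * 5 * 4 * 3 * 2 * 1
= 3628800


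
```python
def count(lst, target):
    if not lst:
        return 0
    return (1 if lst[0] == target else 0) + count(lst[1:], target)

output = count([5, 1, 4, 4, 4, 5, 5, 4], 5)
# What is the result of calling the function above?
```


count([5, 1, 4, 4, 4, 5, 5, 4], 5)
lst[0]=5 == 5: 1 + count([1, 4, 4, 4, 5, 5, 4], 5)
lst[0]=1 != 5: 0 + count([4, 4, 4, 5, 5, 4], 5)
lst[0]=4 != 5: 0 + count([4, 4, 5, 5, 4], 5)
lst[0]=4 != 5: 0 + count([4, 5, 5, 4], 5)
lst[0]=4 != 5: 0 + count([5, 5, 4], 5)
lst[0]=5 == 5: 1 + count([5, 4], 5)
lst[0]=5 == 5: 1 + count([4], 5)
lst[0]=4 != 5: 0 + count([], 5)
= 3


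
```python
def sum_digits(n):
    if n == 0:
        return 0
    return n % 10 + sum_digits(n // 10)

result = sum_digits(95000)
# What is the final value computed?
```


sum_digits(95000)
= 0 + sum_digits(9500)
= 0 + 0 + sum_digits(950)
= 0 + 0 + 0 + sum_digits(95)
= 0 + 0 + 0 + 5 + sum_digits(9)
= 0 + 0 + 0 + 5 + 9 + sum_digits(0)
= 0 + 0 + 0 + 5 + 9 + 0
= 14


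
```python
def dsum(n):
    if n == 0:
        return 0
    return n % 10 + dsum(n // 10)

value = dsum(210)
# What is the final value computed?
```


dsum(210)
= 0 + dsum(21)
= 0 + 1 + dsum(2)
= 0 + 1 + 2 + dsum(0)
= 0 + 1 + 2 + 0
= 3


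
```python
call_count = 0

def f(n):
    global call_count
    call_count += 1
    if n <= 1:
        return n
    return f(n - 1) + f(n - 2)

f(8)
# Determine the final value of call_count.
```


f(8) calls f(7) and f(6); each non-base call branches into two more.
Let C(k) = total number of calls made by f(k), including the call to f(k) itself.
Base cases: C(0) = 1, C(1) = 1
Recurrence: C(k) = 1 + C(k-1) + C(k-2)
  C(2) = 1 + C(1) + C(0) = 1 + 1 + 1 = 3
  C(3) = 1 + C(2) + C(1) = 1 + 3 + 1 = 5
  C(4) = 1 + C(3) + C(2) = 1 + 5 + 3 = 9
  C(5) = 1 + C(4) + C(3) = 1 + 9 + 5 = 15
  C(6) = 1 + C(5) + C(4) = 1 + 15 + 9 = 25
  C(7) = 1 + C(6) + C(5) = 1 + 25 + 15 = 41
  C(8) = 1 + C(7) + C(6) = 1 + 41 + 25 = 67
Total calls = C(8) = 67


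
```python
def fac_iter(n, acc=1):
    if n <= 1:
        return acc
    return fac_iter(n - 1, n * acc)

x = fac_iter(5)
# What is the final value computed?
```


fac_iter(5, 1)
= fac_iter(4, 5 * 1) = fac_iter(4, 5)
= fac_iter(3, 4 * 5) = fac_iter(3, 20)
= fac_iter(2, 3 * 20) = fac_iter(2, 60)
= fac_iter(1, 2 * 60) = fac_iter(1, 120)
n <= 1, return acc = 120


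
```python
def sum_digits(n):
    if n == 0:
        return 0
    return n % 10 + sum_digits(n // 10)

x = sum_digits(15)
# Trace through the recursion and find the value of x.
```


sum_digits(15)
= 5 + sum_digits(1)
= 5 + 1 + sum_digits(0)
= 5 + 1 + 0
= 6


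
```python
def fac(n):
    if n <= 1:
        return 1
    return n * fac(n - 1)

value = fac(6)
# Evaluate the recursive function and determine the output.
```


fac(6)
= 6 * fac(5)
= 6 * 5 * fac(4)
= 6 * 5 * 4 * fac(3)
= 6 * 5 * 4 * 3 * fac(2)
= 6 * 5 * 4 * 3 * 2 * fac(1)
= 6 * 5 * 4 * 3 * 2 * 1
= 720


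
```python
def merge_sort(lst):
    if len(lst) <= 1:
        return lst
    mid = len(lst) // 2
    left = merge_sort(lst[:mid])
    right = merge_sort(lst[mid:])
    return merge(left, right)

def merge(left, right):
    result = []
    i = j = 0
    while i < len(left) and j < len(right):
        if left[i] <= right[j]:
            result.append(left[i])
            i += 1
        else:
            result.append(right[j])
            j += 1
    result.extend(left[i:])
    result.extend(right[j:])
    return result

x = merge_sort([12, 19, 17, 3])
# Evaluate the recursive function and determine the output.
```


merge_sort([12, 19, 17, 3])
Split into [12, 19] and [17, 3]
Left sorted: [12, 19]
Right sorted: [3, 17]
Merge [12, 19] and [3, 17]
= [3, 12, 17, 19]


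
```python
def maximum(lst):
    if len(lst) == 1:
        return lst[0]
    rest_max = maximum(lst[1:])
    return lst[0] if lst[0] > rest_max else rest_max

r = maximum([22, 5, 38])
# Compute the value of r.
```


maximum([22, 5, 38])
= compare 22 with maximum([5, 38])
= compare 5 with maximum([38])
Base: maximum([38]) = 38
compare 5 with 38: max = 38
compare 22 with 38: max = 38
= 38


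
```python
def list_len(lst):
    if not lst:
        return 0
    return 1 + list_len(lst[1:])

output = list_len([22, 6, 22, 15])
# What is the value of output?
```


list_len([22, 6, 22, 15])
= 1 + list_len([6, 22, 15])
= 1 + 1 + list_len([22, 15])
= 1 + 1 + 1 + list_len([15])
= 1 + 1 + 1 + 1 + list_len([])
= 1 + 1 + 1 + 1 + 0
= 4


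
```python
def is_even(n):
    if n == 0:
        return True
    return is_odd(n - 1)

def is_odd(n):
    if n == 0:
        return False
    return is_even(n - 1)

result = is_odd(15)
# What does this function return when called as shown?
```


is_odd(15)
= is_even(14)
= is_odd(13)
= is_even(12)
= is_odd(11)
= is_even(10)
= is_odd(9)
= is_even(8)
= is_odd(7)
= is_even(6)
= is_odd(5)
= is_even(4)
= is_odd(3)
= is_even(2)
= is_odd(1)
= is_even(0)
n == 0: return True
= True


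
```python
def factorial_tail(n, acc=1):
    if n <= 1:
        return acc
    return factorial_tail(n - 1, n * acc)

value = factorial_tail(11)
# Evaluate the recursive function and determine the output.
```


factorial_tail(11, 1)
= factorial_tail(10, 11 * 1) = factorial_tail(10, 11)
= factorial_tail(9, 10 * 11) = factorial_tail(9, 110)
= factorial_tail(8, 9 * 110) = factorial_tail(8, 990)
= factorial_tail(7, 8 * 990) = factorial_tail(7, 7920)
= factorial_tail(6, 7 * 7920) = factorial_tail(6, 55440)
= factorial_tail(5, 6 * 55440) = factorial_tail(5, 332640)
= factorial_tail(4, 5 * 332640) = factorial_tail(4, 1663200)
= factorial_tail(3, 4 * 1663200) = factorial_tail(3, 6652800)
= factorial_tail(2, 3 * 6652800) = factorial_tail(2, 19958400)
= factorial_tail(1, 2 * 19958400) = factorial_tail(1, 39916800)
n <= 1, return acc = 39916800


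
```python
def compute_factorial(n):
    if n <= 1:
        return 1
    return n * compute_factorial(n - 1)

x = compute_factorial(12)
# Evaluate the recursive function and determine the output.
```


compute_factorial(12)
= 12 * compute_factorial(11)
= 12 * 11 * compute_factorial(10)
= 12 * 11 * 10 * compute_factorial(9)
= 12 * 11 * 10 * 9 * compute_factorial(8)
= 12 * 11 * 10 * 9 * 8 * compute_factorial(7)
= 12 * 11 * 10 * 9 * 8 * 7 * compute_factorial(6)
= 12 * 11 * 10 * 9 * 8 * 7 * 6 * compute_factorial(5)
= 12 * 11 * 10 * 9 * 8 * 7 * 6 * 5 * compute_factorial(4)
= 12 * 11 * 10 * 9 * 8 * 7 * 6 * 5 * 4 * compute_factorial(3)
= 12 * 11 * 10 * 9 * 8 * 7 * 6 * 5 * 4 * 3 * compute_factorial(2)
= 12 * 11 * 10 * 9 * 8 * 7 * 6 * 5 * 4 * 3 * 2 * compute_factorial(1)
= 12 * 11 * 10 * 9 * 8 * 7 * 6 * 5 * 4 * 3 * 2 * 1
= 479001600


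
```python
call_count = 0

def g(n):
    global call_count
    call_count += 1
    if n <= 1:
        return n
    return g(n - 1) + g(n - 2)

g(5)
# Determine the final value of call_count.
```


g(5) calls g(4) and g(3); each non-base call branches into two more.
Let C(k) = total number of calls made by g(k), including the call to g(k) itself.
Base cases: C(0) = 1, C(1) = 1
Recurrence: C(k) = 1 + C(k-1) + C(k-2)
  C(2) = 1 + C(1) + C(0) = 1 + 1 + 1 = 3
  C(3) = 1 + C(2) + C(1) = 1 + 3 + 1 = 5
  C(4) = 1 + C(3) + C(2) = 1 + 5 + 3 = 9
  C(5) = 1 + C(4) + C(3) = 1 + 9 + 5 = 15
Total calls = C(5) = 15


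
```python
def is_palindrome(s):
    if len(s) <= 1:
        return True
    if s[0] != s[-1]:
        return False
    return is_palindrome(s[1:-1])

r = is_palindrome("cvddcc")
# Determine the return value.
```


is_palindrome("cvddcc")
"cvddcc": s[0]='c' == s[-1]='c' -> is_palindrome("vddc")
"vddc": s[0]='v' != s[-1]='c' -> False
= False


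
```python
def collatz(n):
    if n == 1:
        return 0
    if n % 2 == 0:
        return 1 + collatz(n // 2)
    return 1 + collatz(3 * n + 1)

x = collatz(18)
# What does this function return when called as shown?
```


collatz(18)
18 is even -> collatz(9)
9 is odd -> 3*9+1 = 28 -> collatz(28)
28 is even -> collatz(14)
14 is even -> collatz(7)
7 is odd -> 3*7+1 = 22 -> collatz(22)
22 is even -> collatz(11)
11 is odd -> 3*11+1 = 34 -> collatz(34)
34 is even -> collatz(17)
17 is odd -> 3*17+1 = 52 -> collatz(52)
52 is even -> collatz(26)
26 is even -> collatz(13)
13 is odd -> 3*13+1 = 40 -> collatz(40)
40 is even -> collatz(20)
20 is even -> collatz(10)
10 is even -> collatz(5)
5 is odd -> 3*5+1 = 16 -> collatz(16)
16 is even -> collatz(8)
8 is even -> collatz(4)
4 is even -> collatz(2)
2 is even -> collatz(1)
Reached 1 after 20 steps
= 20


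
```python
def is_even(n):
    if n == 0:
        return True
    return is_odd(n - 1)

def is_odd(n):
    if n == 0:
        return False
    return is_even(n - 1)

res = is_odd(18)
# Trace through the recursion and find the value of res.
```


is_odd(18)
= is_even(17)
= is_odd(16)
= is_even(15)
= is_odd(14)
= is_even(13)
= is_odd(12)
= is_even(11)
= is_odd(10)
= is_even(9)
= is_odd(8)
= is_even(7)
= is_odd(6)
= is_even(5)
= is_odd(4)
= is_even(3)
= is_odd(2)
= is_even(1)
= is_odd(0)
n == 0: return False
= False


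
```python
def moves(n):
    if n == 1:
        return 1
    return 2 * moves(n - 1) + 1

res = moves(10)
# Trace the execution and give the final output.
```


moves(10)
= 2 * moves(9) + 1
= 2 * (2 * moves(8) + 1) + 1
= 2 * (2 * (2 * moves(7) + 1) + 1) + 1
= 2 * (2 * (2 * (2 * moves(6) + 1) + 1) + 1) + 1
= 2 * (2 * (2 * (2 * (2 * moves(5) + 1) + 1) + 1) + 1) + 1
= 2 * (2 * (2 * (2 * (2 * (2 * moves(4) + 1) + 1) + 1) + 1) + 1) + 1
= 2 * (2 * (2 * (2 * (2 * (2 * (2 * moves(3) + 1) + 1) + 1) + 1) + 1) + 1) + 1
= 2 * (2 * (2 * (2 * (2 * (2 * (2 * (2 * moves(2) + 1) + 1) + 1) + 1) + 1) + 1) + 1) + 1
= 2 * (2 * (2 * (2 * (2 * (2 * (2 * (2 * (2 * moves(1) + 1) + 1) + 1) + 1) + 1) + 1) + 1) + 1) + 1
Now compute bottom-up:
moves(1) = 1
moves(2) = 2 * 1 + 1 = 3
moves(3) = 2 * 3 + 1 = 7
moves(4) = 2 * 7 + 1 = 15
moves(5) = 2 * 15 + 1 = 31
moves(6) = 2 * 31 + 1 = 63
moves(7) = 2 * 63 + 1 = 127
moves(8) = 2 * 127 + 1 = 255
moves(9) = 2 * 255 + 1 = 511
moves(10) = 2 * 511 + 1 = 1023
= 1023


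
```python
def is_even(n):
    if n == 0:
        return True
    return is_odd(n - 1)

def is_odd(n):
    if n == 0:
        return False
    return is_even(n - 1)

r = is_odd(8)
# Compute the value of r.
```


is_odd(8)
= is_even(7)
= is_odd(6)
= is_even(5)
= is_odd(4)
= is_even(3)
= is_odd(2)
= is_even(1)
= is_odd(0)
n == 0: return False
= False


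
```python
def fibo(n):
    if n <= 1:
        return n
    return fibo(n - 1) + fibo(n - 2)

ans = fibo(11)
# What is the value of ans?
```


fibo(11)
= fibo(10) + fibo(9)
= (fibo(9) + fibo(8)) + fibo(9)
Computing bottom-up: fibo(0)=0, fibo(1)=1, fibo(2)=1, fibo(3)=2, fibo(4)=3, fibo(5)=5, fibo(6)=8, fibo(7)=13, fibo(8)=21, fibo(9)=34, fibo(10)=55, fibo(11)=89
= 89


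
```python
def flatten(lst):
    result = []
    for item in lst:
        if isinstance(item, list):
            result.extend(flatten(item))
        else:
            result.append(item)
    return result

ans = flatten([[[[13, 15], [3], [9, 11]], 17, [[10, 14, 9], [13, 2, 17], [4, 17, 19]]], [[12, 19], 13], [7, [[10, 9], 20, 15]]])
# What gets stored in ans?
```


flatten([[[[13, 15], [3], [9, 11]], 17, [[10, 14, 9], [13, 2, 17], [4, 17, 19]]], [[12, 19], 13], [7, [[10, 9], 20, 15]]])
Processing each element:
  [[[13, 15], [3], [9, 11]], 17, [[10, 14, 9], [13, 2, 17], [4, 17, 19]]] is a list -> flatten recursively -> [13, 15, 3, 9, 11, 17, 10, 14, 9, 13, 2, 17, 4, 17, 19]
  [[12, 19], 13] is a list -> flatten recursively -> [12, 19, 13]
  [7, [[10, 9], 20, 15]] is a list -> flatten recursively -> [7, 10, 9, 20, 15]
= [13, 15, 3, 9, 11, 17, 10, 14, 9, 13, 2, 17, 4, 17, 19, 12, 19, 13, 7, 10, 9, 20, 15]
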